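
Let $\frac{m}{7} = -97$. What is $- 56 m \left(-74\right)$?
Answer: $-2813776$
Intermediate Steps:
$m = -679$ ($m = 7 \left(-97\right) = -679$)
$- 56 m \left(-74\right) = \left(-56\right) \left(-679\right) \left(-74\right) = 38024 \left(-74\right) = -2813776$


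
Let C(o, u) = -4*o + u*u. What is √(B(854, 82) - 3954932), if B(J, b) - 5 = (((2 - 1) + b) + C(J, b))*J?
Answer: I*√1059013 ≈ 1029.1*I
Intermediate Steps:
C(o, u) = u² - 4*o (C(o, u) = -4*o + u² = u² - 4*o)
B(J, b) = 5 + J*(1 + b + b² - 4*J) (B(J, b) = 5 + (((2 - 1) + b) + (b² - 4*J))*J = 5 + ((1 + b) + (b² - 4*J))*J = 5 + (1 + b + b² - 4*J)*J = 5 + J*(1 + b + b² - 4*J))
√(B(854, 82) - 3954932) = √((5 + 854 + 854*82 - 1*854*(-1*82² + 4*854)) - 3954932) = √((5 + 854 + 70028 - 1*854*(-1*6724 + 3416)) - 3954932) = √((5 + 854 + 70028 - 1*854*(-6724 + 3416)) - 3954932) = √((5 + 854 + 70028 - 1*854*(-3308)) - 3954932) = √((5 + 854 + 70028 + 2825032) - 3954932) = √(2895919 - 3954932) = √(-1059013) = I*√1059013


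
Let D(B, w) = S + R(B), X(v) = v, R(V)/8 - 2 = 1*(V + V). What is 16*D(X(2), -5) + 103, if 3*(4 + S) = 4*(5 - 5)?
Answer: 807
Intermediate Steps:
R(V) = 16 + 16*V (R(V) = 16 + 8*(1*(V + V)) = 16 + 8*(1*(2*V)) = 16 + 8*(2*V) = 16 + 16*V)
S = -4 (S = -4 + (4*(5 - 5))/3 = -4 + (4*0)/3 = -4 + (1/3)*0 = -4 + 0 = -4)
D(B, w) = 12 + 16*B (D(B, w) = -4 + (16 + 16*B) = 12 + 16*B)
16*D(X(2), -5) + 103 = 16*(12 + 16*2) + 103 = 16*(12 + 32) + 103 = 16*44 + 103 = 704 + 103 = 807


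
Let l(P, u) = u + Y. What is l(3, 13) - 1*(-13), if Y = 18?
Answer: 44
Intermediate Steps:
l(P, u) = 18 + u (l(P, u) = u + 18 = 18 + u)
l(3, 13) - 1*(-13) = (18 + 13) - 1*(-13) = 31 + 13 = 44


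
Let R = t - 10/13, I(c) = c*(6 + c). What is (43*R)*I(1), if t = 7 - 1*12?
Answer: -22575/13 ≈ -1736.5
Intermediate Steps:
t = -5 (t = 7 - 12 = -5)
R = -75/13 (R = -5 - 10/13 = -75/13 ≈ -5.7692)
(43*R)*I(1) = (43*(-75/13))*(1*(6 + 1)) = -3225*7/13 = -3225/13*7 = -22575/13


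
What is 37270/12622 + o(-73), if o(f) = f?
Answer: -442068/6311 ≈ -70.047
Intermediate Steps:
37270/12622 + o(-73) = 37270/12622 - 73 = 37270*(1/12622) - 73 = 18635/6311 - 73 = -442068/6311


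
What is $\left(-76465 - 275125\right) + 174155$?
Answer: $-177435$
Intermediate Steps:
$\left(-76465 - 275125\right) + 174155 = -351590 + 174155 = -177435$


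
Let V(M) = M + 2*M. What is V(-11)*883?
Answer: -29139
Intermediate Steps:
V(M) = 3*M
V(-11)*883 = (3*(-11))*883 = -33*883 = -29139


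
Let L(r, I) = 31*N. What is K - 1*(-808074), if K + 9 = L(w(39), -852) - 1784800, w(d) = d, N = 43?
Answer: -975402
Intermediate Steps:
L(r, I) = 1333 (L(r, I) = 31*43 = 1333)
K = -1783476 (K = -9 + (1333 - 1784800) = -9 - 1783467 = -1783476)
K - 1*(-808074) = -1783476 - 1*(-808074) = -1783476 + 808074 = -975402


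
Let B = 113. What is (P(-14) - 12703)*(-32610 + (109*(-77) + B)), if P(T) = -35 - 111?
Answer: 525395610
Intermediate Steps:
P(T) = -146
(P(-14) - 12703)*(-32610 + (109*(-77) + B)) = (-146 - 12703)*(-32610 + (109*(-77) + 113)) = -12849*(-32610 + (-8393 + 113)) = -12849*(-32610 - 8280) = -12849*(-40890) = 525395610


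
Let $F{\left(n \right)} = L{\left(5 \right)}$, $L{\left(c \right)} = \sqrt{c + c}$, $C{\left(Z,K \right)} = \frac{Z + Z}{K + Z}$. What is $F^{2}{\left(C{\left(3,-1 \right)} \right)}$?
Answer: $10$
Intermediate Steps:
$C{\left(Z,K \right)} = \frac{2 Z}{K + Z}$
$L{\left(c \right)} = \sqrt{2} \sqrt{c}$ ($L{\left(c \right)} = \sqrt{2 c} = \sqrt{2} \sqrt{c}$)
$F{\left(n \right)} = \sqrt{10}$ ($F{\left(n \right)} = \sqrt{2} \sqrt{5} = \sqrt{10}$)
$F^{2}{\left(C{\left(3,-1 \right)} \right)} = \left(\sqrt{10}\right)^{2} = 10$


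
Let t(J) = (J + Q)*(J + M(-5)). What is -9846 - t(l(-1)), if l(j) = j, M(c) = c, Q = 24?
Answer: -9708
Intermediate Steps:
t(J) = (-5 + J)*(24 + J) (t(J) = (J + 24)*(J - 5) = (24 + J)*(-5 + J) = (-5 + J)*(24 + J))
-9846 - t(l(-1)) = -9846 - (-120 + (-1)² + 19*(-1)) = -9846 - (-120 + 1 - 19) = -9846 - 1*(-138) = -9846 + 138 = -9708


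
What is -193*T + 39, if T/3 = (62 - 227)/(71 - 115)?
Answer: -8529/4 ≈ -2132.3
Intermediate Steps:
T = 45/4 (T = 3*((62 - 227)/(71 - 115)) = 3*(-165/(-44)) = 3*(-165*(-1/44)) = 3*(15/4) = 45/4 ≈ 11.250)
-193*T + 39 = -193*45/4 + 39 = -8685/4 + 39 = -8529/4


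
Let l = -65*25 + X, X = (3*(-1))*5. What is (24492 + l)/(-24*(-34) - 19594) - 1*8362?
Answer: -78522244/9389 ≈ -8363.2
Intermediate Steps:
X = -15 (X = -3*5 = -15)
l = -1640 (l = -65*25 - 15 = -1625 - 15 = -1640)
(24492 + l)/(-24*(-34) - 19594) - 1*8362 = (24492 - 1640)/(-24*(-34) - 19594) - 1*8362 = 22852/(816 - 19594) - 8362 = 22852/(-18778) - 8362 = 22852*(-1/18778) - 8362 = -11426/9389 - 8362 = -78522244/9389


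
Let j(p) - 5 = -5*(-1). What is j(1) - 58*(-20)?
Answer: 1170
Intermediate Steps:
j(p) = 10 (j(p) = 5 - 5*(-1) = 5 + 5 = 10)
j(1) - 58*(-20) = 10 - 58*(-20) = 10 + 1160 = 1170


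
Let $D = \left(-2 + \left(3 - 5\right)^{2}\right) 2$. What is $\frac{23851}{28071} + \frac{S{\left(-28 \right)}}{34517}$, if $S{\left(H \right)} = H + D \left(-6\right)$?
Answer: $\frac{821805275}{968926707} \approx 0.84816$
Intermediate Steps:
$D = 4$ ($D = \left(-2 + \left(-2\right)^{2}\right) 2 = \left(-2 + 4\right) 2 = 2 \cdot 2 = 4$)
$S{\left(H \right)} = -24 + H$ ($S{\left(H \right)} = H + 4 \left(-6\right) = H - 24 = -24 + H$)
$\frac{23851}{28071} + \frac{S{\left(-28 \right)}}{34517} = \frac{23851}{28071} + \frac{-24 - 28}{34517} = 23851 \cdot \frac{1}{28071} - \frac{52}{34517} = \frac{23851}{28071} - \frac{52}{34517} = \frac{821805275}{968926707}$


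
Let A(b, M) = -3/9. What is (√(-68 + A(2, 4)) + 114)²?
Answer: (342 + I*√615)²/9 ≈ 12928.0 + 1884.7*I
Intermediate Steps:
A(b, M) = -⅓ (A(b, M) = -3*⅑ = -⅓)
(√(-68 + A(2, 4)) + 114)² = (√(-68 - ⅓) + 114)² = (√(-205/3) + 114)² = (I*√615/3 + 114)² = (114 + I*√615/3)²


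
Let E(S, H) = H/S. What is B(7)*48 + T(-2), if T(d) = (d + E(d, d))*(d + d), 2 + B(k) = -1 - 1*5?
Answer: -380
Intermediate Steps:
B(k) = -8 (B(k) = -2 + (-1 - 1*5) = -2 + (-1 - 5) = -2 - 6 = -8)
T(d) = 2*d*(1 + d) (T(d) = (d + d/d)*(d + d) = (d + 1)*(2*d) = (1 + d)*(2*d) = 2*d*(1 + d))
B(7)*48 + T(-2) = -8*48 + 2*(-2)*(1 - 2) = -384 + 2*(-2)*(-1) = -384 + 4 = -380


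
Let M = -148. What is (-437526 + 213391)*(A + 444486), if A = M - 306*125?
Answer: -91018533880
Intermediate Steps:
A = -38398 (A = -148 - 306*125 = -148 - 38250 = -38398)
(-437526 + 213391)*(A + 444486) = (-437526 + 213391)*(-38398 + 444486) = -224135*406088 = -91018533880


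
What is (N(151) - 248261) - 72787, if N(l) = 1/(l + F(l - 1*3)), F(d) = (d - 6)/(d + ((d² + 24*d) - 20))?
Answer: -620156530032/1931663 ≈ -3.2105e+5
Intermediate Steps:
F(d) = (-6 + d)/(-20 + d² + 25*d) (F(d) = (-6 + d)/(d + (-20 + d² + 24*d)) = (-6 + d)/(-20 + d² + 25*d))
N(l) = 1/(l + (-9 + l)/(-95 + (-3 + l)² + 25*l)) (N(l) = 1/(l + (-6 + (l - 1*3))/(-20 + (l - 1*3)² + 25*(l - 1*3))) = 1/(l + (-6 + (l - 3))/(-20 + (l - 3)² + 25*(l - 3))) = 1/(l + (-6 + (-3 + l))/(-20 + (-3 + l)² + 25*(-3 + l))) = 1/(l + (-9 + l)/(-20 + (-3 + l)² + (-75 + 25*l))) = 1/(l + (-9 + l)/(-95 + (-3 + l)² + 25*l)))
(N(151) - 248261) - 72787 = ((-86 + 151² + 19*151)/(-9 + 151³ - 85*151 + 19*151²) - 248261) - 72787 = ((-86 + 22801 + 2869)/(-9 + 3442951 - 12835 + 19*22801) - 248261) - 72787 = (25584/(-9 + 3442951 - 12835 + 433219) - 248261) - 72787 = (25584/3863326 - 248261) - 72787 = ((1/3863326)*25584 - 248261) - 72787 = (12792/1931663 - 248261) - 72787 = -479556575251/1931663 - 72787 = -620156530032/1931663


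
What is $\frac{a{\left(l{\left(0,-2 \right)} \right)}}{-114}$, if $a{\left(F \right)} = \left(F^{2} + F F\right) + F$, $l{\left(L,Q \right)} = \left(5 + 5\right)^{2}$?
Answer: $- \frac{3350}{19} \approx -176.32$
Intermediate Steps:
$l{\left(L,Q \right)} = 100$ ($l{\left(L,Q \right)} = 10^{2} = 100$)
$a{\left(F \right)} = F + 2 F^{2}$ ($a{\left(F \right)} = \left(F^{2} + F^{2}\right) + F = 2 F^{2} + F = F + 2 F^{2}$)
$\frac{a{\left(l{\left(0,-2 \right)} \right)}}{-114} = \frac{100 \left(1 + 2 \cdot 100\right)}{-114} = - \frac{100 \left(1 + 200\right)}{114} = - \frac{100 \cdot 201}{114} = \left(- \frac{1}{114}\right) 20100 = - \frac{3350}{19}$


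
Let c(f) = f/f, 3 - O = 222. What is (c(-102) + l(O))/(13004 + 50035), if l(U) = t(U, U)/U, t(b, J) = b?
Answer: 2/63039 ≈ 3.1726e-5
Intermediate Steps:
O = -219 (O = 3 - 1*222 = 3 - 222 = -219)
c(f) = 1
l(U) = 1 (l(U) = U/U = 1)
(c(-102) + l(O))/(13004 + 50035) = (1 + 1)/(13004 + 50035) = 2/63039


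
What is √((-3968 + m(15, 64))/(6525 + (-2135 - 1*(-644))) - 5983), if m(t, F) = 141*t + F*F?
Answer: I*√151604845086/5034 ≈ 77.347*I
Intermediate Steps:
m(t, F) = F² + 141*t (m(t, F) = 141*t + F² = F² + 141*t)
√((-3968 + m(15, 64))/(6525 + (-2135 - 1*(-644))) - 5983) = √((-3968 + (64² + 141*15))/(6525 + (-2135 - 1*(-644))) - 5983) = √((-3968 + (4096 + 2115))/(6525 + (-2135 + 644)) - 5983) = √((-3968 + 6211)/(6525 - 1491) - 5983) = √(2243/5034 - 5983) = √(-30116179/5034) = I*√151604845086/5034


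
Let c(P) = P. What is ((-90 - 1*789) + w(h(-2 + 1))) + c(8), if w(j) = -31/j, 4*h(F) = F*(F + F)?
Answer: -933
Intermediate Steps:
h(F) = F²/2 (h(F) = (F*(F + F))/4 = (F*(2*F))/4 = (2*F²)/4 = F²/2)
((-90 - 1*789) + w(h(-2 + 1))) + c(8) = ((-90 - 1*789) - 31*2/(-2 + 1)²) + 8 = ((-90 - 789) - 31/((½)*(-1)²)) + 8 = (-879 - 31/((½)*1)) + 8 = (-879 - 31/½) + 8 = (-879 - 31*2) + 8 = (-879 - 62) + 8 = -941 + 8 = -933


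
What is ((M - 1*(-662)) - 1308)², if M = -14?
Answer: 435600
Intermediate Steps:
((M - 1*(-662)) - 1308)² = ((-14 - 1*(-662)) - 1308)² = ((-14 + 662) - 1308)² = (648 - 1308)² = (-660)² = 435600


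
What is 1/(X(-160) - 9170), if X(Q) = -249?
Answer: -1/9419 ≈ -0.00010617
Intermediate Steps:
1/(X(-160) - 9170) = 1/(-249 - 9170) = 1/(-9419) = -1/9419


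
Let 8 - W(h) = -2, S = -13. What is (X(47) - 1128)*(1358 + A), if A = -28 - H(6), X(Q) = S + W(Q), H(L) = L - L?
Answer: -1504230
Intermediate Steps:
W(h) = 10 (W(h) = 8 - 1*(-2) = 8 + 2 = 10)
H(L) = 0
X(Q) = -3 (X(Q) = -13 + 10 = -3)
A = -28 (A = -28 - 1*0 = -28 + 0 = -28)
(X(47) - 1128)*(1358 + A) = (-3 - 1128)*(1358 - 28) = -1131*1330 = -1504230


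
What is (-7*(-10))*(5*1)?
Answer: 350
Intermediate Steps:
(-7*(-10))*(5*1) = 70*5 = 350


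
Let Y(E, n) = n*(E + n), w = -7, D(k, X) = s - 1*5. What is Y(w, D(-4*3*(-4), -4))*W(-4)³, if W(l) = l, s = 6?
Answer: 384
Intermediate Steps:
D(k, X) = 1 (D(k, X) = 6 - 1*5 = 6 - 5 = 1)
Y(w, D(-4*3*(-4), -4))*W(-4)³ = (1*(-7 + 1))*(-4)³ = (1*(-6))*(-64) = -6*(-64) = 384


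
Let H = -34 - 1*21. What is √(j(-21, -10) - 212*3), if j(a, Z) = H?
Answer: I*√691 ≈ 26.287*I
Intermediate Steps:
H = -55 (H = -34 - 21 = -55)
j(a, Z) = -55
√(j(-21, -10) - 212*3) = √(-55 - 212*3) = √(-55 - 636) = √(-691) = I*√691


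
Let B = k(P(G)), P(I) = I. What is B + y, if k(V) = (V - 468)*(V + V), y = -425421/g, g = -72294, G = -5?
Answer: 114125347/24098 ≈ 4735.9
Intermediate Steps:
y = 141807/24098 (y = -425421/(-72294) = -425421*(-1/72294) = 141807/24098 ≈ 5.8846)
k(V) = 2*V*(-468 + V) (k(V) = (-468 + V)*(2*V) = 2*V*(-468 + V))
B = 4730 (B = 2*(-5)*(-468 - 5) = 2*(-5)*(-473) = 4730)
B + y = 4730 + 141807/24098 = 114125347/24098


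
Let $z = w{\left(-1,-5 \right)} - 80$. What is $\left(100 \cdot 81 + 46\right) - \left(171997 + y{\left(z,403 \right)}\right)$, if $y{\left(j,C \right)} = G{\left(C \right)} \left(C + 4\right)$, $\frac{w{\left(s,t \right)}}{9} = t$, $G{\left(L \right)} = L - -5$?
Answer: $-329907$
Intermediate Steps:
$G{\left(L \right)} = 5 + L$ ($G{\left(L \right)} = L + 5 = 5 + L$)
$w{\left(s,t \right)} = 9 t$
$z = -125$ ($z = 9 \left(-5\right) - 80 = -45 - 80 = -125$)
$y{\left(j,C \right)} = \left(4 + C\right) \left(5 + C\right)$ ($y{\left(j,C \right)} = \left(5 + C\right) \left(C + 4\right) = \left(5 + C\right) \left(4 + C\right) = \left(4 + C\right) \left(5 + C\right)$)
$\left(100 \cdot 81 + 46\right) - \left(171997 + y{\left(z,403 \right)}\right) = \left(100 \cdot 81 + 46\right) - \left(171997 + \left(4 + 403\right) \left(5 + 403\right)\right) = \left(8100 + 46\right) - \left(171997 + 407 \cdot 408\right) = 8146 - 338053 = -329907$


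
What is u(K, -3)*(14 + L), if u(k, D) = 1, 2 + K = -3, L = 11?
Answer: 25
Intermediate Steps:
K = -5 (K = -2 - 3 = -5)
u(K, -3)*(14 + L) = 1*(14 + 11) = 1*25 = 25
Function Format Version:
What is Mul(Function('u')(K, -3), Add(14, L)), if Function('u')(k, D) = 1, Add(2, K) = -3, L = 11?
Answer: 25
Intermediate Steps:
K = -5 (K = Add(-2, -3) = -5)
Mul(Function('u')(K, -3), Add(14, L)) = Mul(1, Add(14, 11)) = Mul(1, 25) = 25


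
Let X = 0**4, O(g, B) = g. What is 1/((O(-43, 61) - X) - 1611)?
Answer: -1/1654 ≈ -0.00060460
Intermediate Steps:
X = 0
1/((O(-43, 61) - X) - 1611) = 1/((-43 - 1*0) - 1611) = 1/((-43 + 0) - 1611) = 1/(-43 - 1611) = 1/(-1654) = -1/1654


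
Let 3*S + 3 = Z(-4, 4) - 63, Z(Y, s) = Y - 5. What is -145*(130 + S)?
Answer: -15225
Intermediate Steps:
Z(Y, s) = -5 + Y
S = -25 (S = -1 + ((-5 - 4) - 63)/3 = -1 + (-9 - 63)/3 = -1 + (⅓)*(-72) = -1 - 24 = -25)
-145*(130 + S) = -145*(130 - 25) = -145*105 = -15225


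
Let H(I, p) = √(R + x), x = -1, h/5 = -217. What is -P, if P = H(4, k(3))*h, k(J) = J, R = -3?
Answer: 2170*I ≈ 2170.0*I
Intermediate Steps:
h = -1085 (h = 5*(-217) = -1085)
H(I, p) = 2*I (H(I, p) = √(-3 - 1) = √(-4) = 2*I)
P = -2170*I (P = (2*I)*(-1085) = -2170*I ≈ -2170.0*I)
-P = -(-2170)*I = 2170*I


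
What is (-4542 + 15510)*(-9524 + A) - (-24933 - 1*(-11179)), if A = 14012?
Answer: 49238138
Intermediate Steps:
(-4542 + 15510)*(-9524 + A) - (-24933 - 1*(-11179)) = (-4542 + 15510)*(-9524 + 14012) - (-24933 - 1*(-11179)) = 10968*4488 - (-24933 + 11179) = 49224384 - 1*(-13754) = 49224384 + 13754 = 49238138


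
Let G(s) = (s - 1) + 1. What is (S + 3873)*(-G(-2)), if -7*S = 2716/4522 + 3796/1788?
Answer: 7827840092/1010667 ≈ 7745.2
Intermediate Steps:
S = -393245/1010667 (S = -(2716/4522 + 3796/1788)/7 = -(2716*(1/4522) + 3796*(1/1788))/7 = -(194/323 + 949/447)/7 = -⅐*393245/144381 = -393245/1010667 ≈ -0.38909)
G(s) = s (G(s) = (-1 + s) + 1 = s)
(S + 3873)*(-G(-2)) = (-393245/1010667 + 3873)*(-1*(-2)) = (3913920046/1010667)*2 = 7827840092/1010667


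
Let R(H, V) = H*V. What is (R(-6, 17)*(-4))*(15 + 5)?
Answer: 8160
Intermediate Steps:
(R(-6, 17)*(-4))*(15 + 5) = (-6*17*(-4))*(15 + 5) = -102*(-4)*20 = 408*20 = 8160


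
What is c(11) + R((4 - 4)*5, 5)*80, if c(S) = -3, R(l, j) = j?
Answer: 397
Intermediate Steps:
c(11) + R((4 - 4)*5, 5)*80 = -3 + 5*80 = -3 + 400 = 397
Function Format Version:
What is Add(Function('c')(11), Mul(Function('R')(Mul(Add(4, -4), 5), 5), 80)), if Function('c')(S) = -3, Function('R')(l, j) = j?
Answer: 397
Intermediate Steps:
Add(Function('c')(11), Mul(Function('R')(Mul(Add(4, -4), 5), 5), 80)) = Add(-3, Mul(5, 80)) = Add(-3, 400) = 397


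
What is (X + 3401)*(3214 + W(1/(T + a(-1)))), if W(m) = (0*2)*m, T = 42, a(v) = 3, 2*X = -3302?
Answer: 5624500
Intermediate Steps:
X = -1651 (X = (½)*(-3302) = -1651)
W(m) = 0 (W(m) = 0*m = 0)
(X + 3401)*(3214 + W(1/(T + a(-1)))) = (-1651 + 3401)*(3214 + 0) = 1750*3214 = 5624500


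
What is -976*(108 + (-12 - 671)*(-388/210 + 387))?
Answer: 26947226288/105 ≈ 2.5664e+8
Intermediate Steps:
-976*(108 + (-12 - 671)*(-388/210 + 387)) = -976*(108 - 683*(-388*1/210 + 387)) = -976*(108 - 683*(-194/105 + 387)) = -976*(108 - 683*40441/105) = -976*(108 - 27621203/105) = -976*(-27609863/105) = 26947226288/105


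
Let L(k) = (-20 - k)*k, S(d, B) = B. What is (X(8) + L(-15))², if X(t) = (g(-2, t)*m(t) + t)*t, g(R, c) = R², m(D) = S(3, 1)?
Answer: 29241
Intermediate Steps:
m(D) = 1
X(t) = t*(4 + t) (X(t) = ((-2)²*1 + t)*t = (4*1 + t)*t = (4 + t)*t = t*(4 + t))
L(k) = k*(-20 - k)
(X(8) + L(-15))² = (8*(4 + 8) - 1*(-15)*(20 - 15))² = (8*12 - 1*(-15)*5)² = (96 + 75)² = 171² = 29241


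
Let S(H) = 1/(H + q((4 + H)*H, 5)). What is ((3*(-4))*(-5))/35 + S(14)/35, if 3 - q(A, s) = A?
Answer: 14099/8225 ≈ 1.7142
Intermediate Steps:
q(A, s) = 3 - A
S(H) = 1/(3 + H - H*(4 + H)) (S(H) = 1/(H + (3 - (4 + H)*H)) = 1/(H + (3 - H*(4 + H))) = 1/(3 + H - H*(4 + H)))
((3*(-4))*(-5))/35 + S(14)/35 = ((3*(-4))*(-5))/35 + 1/((3 + 14 - 1*14*(4 + 14))*35) = -12*(-5)*(1/35) + (1/35)/(3 + 14 - 1*14*18) = 60*(1/35) + (1/35)/(3 + 14 - 252) = 12/7 + (1/35)/(-235) = 12/7 - 1/235*1/35 = 12/7 - 1/8225 = 14099/8225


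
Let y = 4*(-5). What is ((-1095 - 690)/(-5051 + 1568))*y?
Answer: -11900/1161 ≈ -10.250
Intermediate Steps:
y = -20
((-1095 - 690)/(-5051 + 1568))*y = ((-1095 - 690)/(-5051 + 1568))*(-20) = -1785/(-3483)*(-20) = -1785*(-1/3483)*(-20) = (595/1161)*(-20) = -11900/1161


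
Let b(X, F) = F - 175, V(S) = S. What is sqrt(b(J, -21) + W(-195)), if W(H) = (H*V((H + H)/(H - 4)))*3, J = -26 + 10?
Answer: I*sqrt(53163646)/199 ≈ 36.64*I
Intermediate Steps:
J = -16
b(X, F) = -175 + F
W(H) = 6*H**2/(-4 + H) (W(H) = (H*((H + H)/(H - 4)))*3 = (H*((2*H)/(-4 + H)))*3 = (H*(2*H/(-4 + H)))*3 = (2*H**2/(-4 + H))*3 = 6*H**2/(-4 + H))
sqrt(b(J, -21) + W(-195)) = sqrt((-175 - 21) + 6*(-195)**2/(-4 - 195)) = sqrt(-196 + 6*38025/(-199)) = sqrt(-196 + 6*38025*(-1/199)) = sqrt(-196 - 228150/199) = sqrt(-267154/199) = I*sqrt(53163646)/199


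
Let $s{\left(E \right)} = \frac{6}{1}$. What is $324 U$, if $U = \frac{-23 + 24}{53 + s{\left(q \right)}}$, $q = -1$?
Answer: $\frac{324}{59} \approx 5.4915$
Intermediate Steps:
$s{\left(E \right)} = 6$ ($s{\left(E \right)} = 6 \cdot 1 = 6$)
$U = \frac{1}{59}$ ($U = \frac{-23 + 24}{53 + 6} = 1 \cdot \frac{1}{59} = \frac{1}{59} \approx 0.016949$)
$324 U = 324 \cdot \frac{1}{59} = \frac{324}{59}$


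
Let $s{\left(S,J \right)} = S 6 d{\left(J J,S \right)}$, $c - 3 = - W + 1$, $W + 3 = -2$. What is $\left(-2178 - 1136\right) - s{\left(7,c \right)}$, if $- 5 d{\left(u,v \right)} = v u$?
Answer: $\frac{7244}{5} \approx 1448.8$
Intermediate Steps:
$W = -5$ ($W = -3 - 2 = -5$)
$d{\left(u,v \right)} = - \frac{u v}{5}$ ($d{\left(u,v \right)} = - \frac{v u}{5} = - \frac{u v}{5}$)
$c = 9$ ($c = 3 + \left(\left(-1\right) \left(-5\right) + 1\right) = 3 + \left(5 + 1\right) = 3 + 6 = 9$)
$s{\left(S,J \right)} = - \frac{6 J^{2} S^{2}}{5}$ ($s{\left(S,J \right)} = S 6 \left(- \frac{J J S}{5}\right) = 6 S \left(- \frac{J^{2} S}{5}\right) = 6 S \left(- \frac{S J^{2}}{5}\right) = - \frac{6 J^{2} S^{2}}{5}$)
$\left(-2178 - 1136\right) - s{\left(7,c \right)} = \left(-2178 - 1136\right) - - \frac{6 \cdot 9^{2} \cdot 7^{2}}{5} = \left(-2178 - 1136\right) - \left(- \frac{6}{5}\right) 81 \cdot 49 = -3314 - - \frac{23814}{5} = -3314 + \frac{23814}{5} = \frac{7244}{5}$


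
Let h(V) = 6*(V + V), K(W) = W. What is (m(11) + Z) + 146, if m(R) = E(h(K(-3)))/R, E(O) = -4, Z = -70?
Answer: 832/11 ≈ 75.636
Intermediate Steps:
h(V) = 12*V (h(V) = 6*(2*V) = 12*V)
m(R) = -4/R
(m(11) + Z) + 146 = (-4/11 - 70) + 146 = -774/11 + 146 = 832/11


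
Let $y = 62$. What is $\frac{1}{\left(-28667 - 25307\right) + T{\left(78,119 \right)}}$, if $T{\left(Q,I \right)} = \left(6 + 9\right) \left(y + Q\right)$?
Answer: $- \frac{1}{51874} \approx -1.9277 \cdot 10^{-5}$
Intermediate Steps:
$T{\left(Q,I \right)} = 930 + 15 Q$ ($T{\left(Q,I \right)} = \left(6 + 9\right) \left(62 + Q\right) = 15 \left(62 + Q\right) = 930 + 15 Q$)
$\frac{1}{\left(-28667 - 25307\right) + T{\left(78,119 \right)}} = \frac{1}{\left(-28667 - 25307\right) + \left(930 + 15 \cdot 78\right)} = \frac{1}{-53974 + \left(930 + 1170\right)} = \frac{1}{-53974 + 2100} = \frac{1}{-51874} = - \frac{1}{51874}$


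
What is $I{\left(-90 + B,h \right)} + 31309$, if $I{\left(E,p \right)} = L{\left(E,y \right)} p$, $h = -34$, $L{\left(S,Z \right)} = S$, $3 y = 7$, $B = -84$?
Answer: $37225$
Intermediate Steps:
$y = \frac{7}{3}$ ($y = \frac{1}{3} \cdot 7 = \frac{7}{3} \approx 2.3333$)
$I{\left(E,p \right)} = E p$
$I{\left(-90 + B,h \right)} + 31309 = \left(-90 - 84\right) \left(-34\right) + 31309 = \left(-174\right) \left(-34\right) + 31309 = 5916 + 31309 = 37225$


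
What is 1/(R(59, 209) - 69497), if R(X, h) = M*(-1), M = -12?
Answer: -1/69485 ≈ -1.4392e-5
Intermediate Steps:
R(X, h) = 12 (R(X, h) = -12*(-1) = 12)
1/(R(59, 209) - 69497) = 1/(12 - 69497) = 1/(-69485) = -1/69485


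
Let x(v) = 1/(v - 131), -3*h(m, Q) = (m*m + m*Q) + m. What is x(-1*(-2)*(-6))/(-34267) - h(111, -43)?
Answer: 12510162094/4900181 ≈ 2553.0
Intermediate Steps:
h(m, Q) = -m/3 - m²/3 - Q*m/3 (h(m, Q) = -((m*m + m*Q) + m)/3 = -((m² + Q*m) + m)/3 = -(m + m² + Q*m)/3 = -m/3 - m²/3 - Q*m/3)
x(v) = 1/(-131 + v)
x(-1*(-2)*(-6))/(-34267) - h(111, -43) = 1/(-131 - 1*(-2)*(-6)*(-34267)) - (-1)*111*(1 - 43 + 111)/3 = -1/34267/(-131 + 2*(-6)) - (-1)*111*69/3 = -1/34267/(-131 - 12) - 1*(-2553) = -1/34267/(-143) + 2553 = -1/143*(-1/34267) + 2553 = 1/4900181 + 2553 = 12510162094/4900181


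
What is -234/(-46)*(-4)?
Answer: -468/23 ≈ -20.348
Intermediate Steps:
-234/(-46)*(-4) = -234*(-1/46)*(-4) = (117/23)*(-4) = -468/23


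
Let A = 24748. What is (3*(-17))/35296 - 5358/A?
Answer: -47594529/218376352 ≈ -0.21795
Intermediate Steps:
(3*(-17))/35296 - 5358/A = (3*(-17))/35296 - 5358/24748 = -51*1/35296 - 5358*1/24748 = -51/35296 - 2679/12374 = -47594529/218376352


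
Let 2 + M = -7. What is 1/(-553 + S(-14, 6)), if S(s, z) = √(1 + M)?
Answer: -553/305817 - 2*I*√2/305817 ≈ -0.0018083 - 9.2488e-6*I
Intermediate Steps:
M = -9 (M = -2 - 7 = -9)
S(s, z) = 2*I*√2 (S(s, z) = √(1 - 9) = √(-8) = 2*I*√2)
1/(-553 + S(-14, 6)) = 1/(-553 + 2*I*√2)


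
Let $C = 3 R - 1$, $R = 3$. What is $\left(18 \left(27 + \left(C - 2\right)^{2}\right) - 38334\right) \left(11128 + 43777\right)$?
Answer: $-2042466000$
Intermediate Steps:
$C = 8$ ($C = 3 \cdot 3 - 1 = 9 - 1 = 8$)
$\left(18 \left(27 + \left(C - 2\right)^{2}\right) - 38334\right) \left(11128 + 43777\right) = \left(18 \left(27 + \left(8 - 2\right)^{2}\right) - 38334\right) \left(11128 + 43777\right) = \left(18 \left(27 + 6^{2}\right) - 38334\right) 54905 = \left(18 \left(27 + 36\right) - 38334\right) 54905 = \left(18 \cdot 63 - 38334\right) 54905 = \left(1134 - 38334\right) 54905 = \left(-37200\right) 54905 = -2042466000$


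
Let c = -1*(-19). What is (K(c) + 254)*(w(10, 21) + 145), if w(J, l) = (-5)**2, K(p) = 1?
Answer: 43350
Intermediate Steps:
c = 19
w(J, l) = 25
(K(c) + 254)*(w(10, 21) + 145) = (1 + 254)*(25 + 145) = 255*170 = 43350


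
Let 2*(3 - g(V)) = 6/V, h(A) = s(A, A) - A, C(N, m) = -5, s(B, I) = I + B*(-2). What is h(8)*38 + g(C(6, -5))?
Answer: -3022/5 ≈ -604.40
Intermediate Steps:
s(B, I) = I - 2*B
h(A) = -2*A (h(A) = (A - 2*A) - A = -A - A = -2*A)
g(V) = 3 - 3/V
h(8)*38 + g(C(6, -5)) = -2*8*38 + (3 - 3/(-5)) = -16*38 + (3 - 3*(-⅕)) = -608 + (3 + ⅗) = -608 + 18/5 = -3022/5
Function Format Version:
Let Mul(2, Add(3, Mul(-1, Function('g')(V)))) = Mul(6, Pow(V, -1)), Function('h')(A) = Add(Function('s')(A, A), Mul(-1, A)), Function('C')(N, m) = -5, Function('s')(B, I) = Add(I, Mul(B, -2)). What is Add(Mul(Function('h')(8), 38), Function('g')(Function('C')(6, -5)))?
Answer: Rational(-3022, 5) ≈ -604.40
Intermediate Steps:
Function('s')(B, I) = Add(I, Mul(-2, B))
Function('h')(A) = Mul(-2, A) (Function('h')(A) = Add(Add(A, Mul(-2, A)), Mul(-1, A)) = Add(Mul(-1, A), Mul(-1, A)) = Mul(-2, A))
Function('g')(V) = Add(3, Mul(-3, Pow(V, -1))) (Function('g')(V) = Add(3, Mul(Rational(-1, 2), Mul(6, Pow(V, -1)))) = Add(3, Mul(-3, Pow(V, -1))))
Add(Mul(Function('h')(8), 38), Function('g')(Function('C')(6, -5))) = Add(Mul(Mul(-2, 8), 38), Add(3, Mul(-3, Pow(-5, -1)))) = Add(Mul(-16, 38), Add(3, Mul(-3, Rational(-1, 5)))) = Add(-608, Add(3, Rational(3, 5))) = Add(-608, Rational(18, 5)) = Rational(-3022, 5)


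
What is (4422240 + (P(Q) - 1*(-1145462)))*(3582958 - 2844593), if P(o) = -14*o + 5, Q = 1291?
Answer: 4097654770045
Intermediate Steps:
P(o) = 5 - 14*o
(4422240 + (P(Q) - 1*(-1145462)))*(3582958 - 2844593) = (4422240 + ((5 - 14*1291) - 1*(-1145462)))*(3582958 - 2844593) = (4422240 + ((5 - 18074) + 1145462))*738365 = (4422240 + (-18069 + 1145462))*738365 = (4422240 + 1127393)*738365 = 5549633*738365 = 4097654770045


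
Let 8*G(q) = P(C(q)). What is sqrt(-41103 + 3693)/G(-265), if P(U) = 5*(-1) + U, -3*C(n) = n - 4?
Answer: 12*I*sqrt(37410)/127 ≈ 18.276*I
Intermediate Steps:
C(n) = 4/3 - n/3 (C(n) = -(n - 4)/3 = -(-4 + n)/3 = 4/3 - n/3)
P(U) = -5 + U
G(q) = -11/24 - q/24 (G(q) = (-5 + (4/3 - q/3))/8 = (-11/3 - q/3)/8 = -11/24 - q/24)
sqrt(-41103 + 3693)/G(-265) = sqrt(-41103 + 3693)/(-11/24 - 1/24*(-265)) = sqrt(-37410)/(-11/24 + 265/24) = (I*sqrt(37410))/(127/12) = (I*sqrt(37410))*(12/127) = 12*I*sqrt(37410)/127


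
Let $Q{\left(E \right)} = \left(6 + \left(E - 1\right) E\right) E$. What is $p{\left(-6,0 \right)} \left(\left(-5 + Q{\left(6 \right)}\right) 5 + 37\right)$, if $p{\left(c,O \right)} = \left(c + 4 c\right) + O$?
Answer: $-32760$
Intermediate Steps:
$p{\left(c,O \right)} = O + 5 c$ ($p{\left(c,O \right)} = 5 c + O = O + 5 c$)
$Q{\left(E \right)} = E \left(6 + E \left(-1 + E\right)\right)$ ($Q{\left(E \right)} = \left(6 + \left(-1 + E\right) E\right) E = \left(6 + E \left(-1 + E\right)\right) E = E \left(6 + E \left(-1 + E\right)\right)$)
$p{\left(-6,0 \right)} \left(\left(-5 + Q{\left(6 \right)}\right) 5 + 37\right) = \left(0 + 5 \left(-6\right)\right) \left(\left(-5 + 6 \left(6 + 6^{2} - 6\right)\right) 5 + 37\right) = \left(0 - 30\right) \left(\left(-5 + 6 \left(6 + 36 - 6\right)\right) 5 + 37\right) = - 30 \left(\left(-5 + 6 \cdot 36\right) 5 + 37\right) = - 30 \left(\left(-5 + 216\right) 5 + 37\right) = - 30 \left(211 \cdot 5 + 37\right) = - 30 \left(1055 + 37\right) = \left(-30\right) 1092 = -32760$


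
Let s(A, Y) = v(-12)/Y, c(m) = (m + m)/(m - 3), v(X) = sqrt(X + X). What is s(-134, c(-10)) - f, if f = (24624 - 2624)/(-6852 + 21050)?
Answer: -11000/7099 + 13*I*sqrt(6)/10 ≈ -1.5495 + 3.1843*I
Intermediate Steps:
f = 11000/7099 (f = 22000/14198 = 22000*(1/14198) = 11000/7099 ≈ 1.5495)
v(X) = sqrt(2)*sqrt(X) (v(X) = sqrt(2*X) = sqrt(2)*sqrt(X))
c(m) = 2*m/(-3 + m) (c(m) = (2*m)/(-3 + m) = 2*m/(-3 + m))
s(A, Y) = 2*I*sqrt(6)/Y (s(A, Y) = (sqrt(2)*sqrt(-12))/Y = (sqrt(2)*(2*I*sqrt(3)))/Y = (2*I*sqrt(6))/Y = 2*I*sqrt(6)/Y)
s(-134, c(-10)) - f = 2*I*sqrt(6)/((2*(-10)/(-3 - 10))) - 1*11000/7099 = 2*I*sqrt(6)/((2*(-10)/(-13))) - 11000/7099 = 2*I*sqrt(6)/((2*(-10)*(-1/13))) - 11000/7099 = 2*I*sqrt(6)/(20/13) - 11000/7099 = 2*I*sqrt(6)*(13/20) - 11000/7099 = 13*I*sqrt(6)/10 - 11000/7099 = -11000/7099 + 13*I*sqrt(6)/10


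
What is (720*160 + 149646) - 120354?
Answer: 144492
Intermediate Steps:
(720*160 + 149646) - 120354 = (115200 + 149646) - 120354 = 264846 - 120354 = 144492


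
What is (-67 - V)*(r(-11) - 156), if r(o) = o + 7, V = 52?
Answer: 19040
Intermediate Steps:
r(o) = 7 + o
(-67 - V)*(r(-11) - 156) = (-67 - 1*52)*((7 - 11) - 156) = (-67 - 52)*(-4 - 156) = -119*(-160) = 19040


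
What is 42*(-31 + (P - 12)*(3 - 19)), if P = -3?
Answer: 8778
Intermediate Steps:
42*(-31 + (P - 12)*(3 - 19)) = 42*(-31 + (-3 - 12)*(3 - 19)) = 42*(-31 - 15*(-16)) = 42*(-31 + 240) = 42*209 = 8778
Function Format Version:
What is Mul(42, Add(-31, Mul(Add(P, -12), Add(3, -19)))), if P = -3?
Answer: 8778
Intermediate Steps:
Mul(42, Add(-31, Mul(Add(P, -12), Add(3, -19)))) = Mul(42, Add(-31, Mul(Add(-3, -12), Add(3, -19)))) = Mul(42, Add(-31, Mul(-15, -16))) = Mul(42, Add(-31, 240)) = Mul(42, 209) = 8778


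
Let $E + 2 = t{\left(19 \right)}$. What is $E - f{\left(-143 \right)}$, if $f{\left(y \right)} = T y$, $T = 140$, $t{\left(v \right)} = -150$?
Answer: $19868$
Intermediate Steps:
$E = -152$ ($E = -2 - 150 = -152$)
$f{\left(y \right)} = 140 y$
$E - f{\left(-143 \right)} = -152 - 140 \left(-143\right) = -152 - -20020 = -152 + 20020 = 19868$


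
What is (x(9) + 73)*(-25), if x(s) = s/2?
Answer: -3875/2 ≈ -1937.5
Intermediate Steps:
x(s) = s/2 (x(s) = s*(1/2) = s/2)
(x(9) + 73)*(-25) = ((1/2)*9 + 73)*(-25) = (9/2 + 73)*(-25) = (155/2)*(-25) = -3875/2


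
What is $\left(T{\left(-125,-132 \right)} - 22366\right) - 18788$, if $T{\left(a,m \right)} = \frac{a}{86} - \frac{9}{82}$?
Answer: $- \frac{72557258}{1763} \approx -41156.0$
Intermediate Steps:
$T{\left(a,m \right)} = - \frac{9}{82} + \frac{a}{86}$ ($T{\left(a,m \right)} = a \frac{1}{86} - \frac{9}{82} = \frac{a}{86} - \frac{9}{82} = - \frac{9}{82} + \frac{a}{86}$)
$\left(T{\left(-125,-132 \right)} - 22366\right) - 18788 = \left(\left(- \frac{9}{82} + \frac{1}{86} \left(-125\right)\right) - 22366\right) - 18788 = \left(\left(- \frac{9}{82} - \frac{125}{86}\right) - 22366\right) - 18788 = \left(- \frac{2756}{1763} - 22366\right) - 18788 = - \frac{39434014}{1763} - 18788 = - \frac{72557258}{1763}$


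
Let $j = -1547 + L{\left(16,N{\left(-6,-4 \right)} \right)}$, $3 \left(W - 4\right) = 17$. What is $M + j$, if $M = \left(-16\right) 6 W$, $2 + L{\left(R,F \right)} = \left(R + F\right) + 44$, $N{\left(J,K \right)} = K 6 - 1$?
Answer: $-2442$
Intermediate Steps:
$W = \frac{29}{3}$ ($W = 4 + \frac{1}{3} \cdot 17 = 4 + \frac{17}{3} = \frac{29}{3} \approx 9.6667$)
$N{\left(J,K \right)} = -1 + 6 K$ ($N{\left(J,K \right)} = 6 K - 1 = -1 + 6 K$)
$L{\left(R,F \right)} = 42 + F + R$ ($L{\left(R,F \right)} = -2 + \left(\left(R + F\right) + 44\right) = -2 + \left(\left(F + R\right) + 44\right) = -2 + \left(44 + F + R\right) = 42 + F + R$)
$j = -1514$ ($j = -1547 + \left(42 + \left(-1 + 6 \left(-4\right)\right) + 16\right) = -1547 + \left(42 - 25 + 16\right) = -1547 + 33 = -1514$)
$M = -928$ ($M = \left(-16\right) 6 \cdot \frac{29}{3} = \left(-96\right) \frac{29}{3} = -928$)
$M + j = -928 - 1514 = -2442$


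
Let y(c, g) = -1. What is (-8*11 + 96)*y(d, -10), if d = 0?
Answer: -8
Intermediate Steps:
(-8*11 + 96)*y(d, -10) = (-8*11 + 96)*(-1) = (-88 + 96)*(-1) = 8*(-1) = -8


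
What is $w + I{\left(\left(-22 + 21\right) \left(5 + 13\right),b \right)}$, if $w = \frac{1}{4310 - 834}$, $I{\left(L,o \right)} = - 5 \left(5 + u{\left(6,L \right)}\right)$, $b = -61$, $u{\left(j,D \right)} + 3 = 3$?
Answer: $- \frac{86899}{3476} \approx -25.0$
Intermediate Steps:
$u{\left(j,D \right)} = 0$ ($u{\left(j,D \right)} = -3 + 3 = 0$)
$I{\left(L,o \right)} = -25$ ($I{\left(L,o \right)} = - 5 \left(5 + 0\right) = \left(-5\right) 5 = -25$)
$w = \frac{1}{3476} \approx 0.00028769$
$w + I{\left(\left(-22 + 21\right) \left(5 + 13\right),b \right)} = \frac{1}{3476} - 25 = - \frac{86899}{3476}$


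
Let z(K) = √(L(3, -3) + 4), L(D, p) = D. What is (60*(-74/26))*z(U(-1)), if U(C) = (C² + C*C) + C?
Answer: -2220*√7/13 ≈ -451.81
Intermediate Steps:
U(C) = C + 2*C² (U(C) = (C² + C²) + C = 2*C² + C = C + 2*C²)
z(K) = √7 (z(K) = √(3 + 4) = √7)
(60*(-74/26))*z(U(-1)) = (60*(-74/26))*√7 = (60*(-74*1/26))*√7 = (60*(-37/13))*√7 = -2220*√7/13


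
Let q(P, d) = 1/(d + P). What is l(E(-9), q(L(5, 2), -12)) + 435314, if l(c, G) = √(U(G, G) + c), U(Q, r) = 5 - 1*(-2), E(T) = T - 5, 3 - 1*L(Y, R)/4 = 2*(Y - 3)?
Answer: 435314 + I*√7 ≈ 4.3531e+5 + 2.6458*I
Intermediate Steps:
L(Y, R) = 36 - 8*Y (L(Y, R) = 12 - 8*(Y - 3) = 12 - 8*(-3 + Y) = 12 - 4*(-6 + 2*Y) = 12 + (24 - 8*Y) = 36 - 8*Y)
q(P, d) = 1/(P + d)
E(T) = -5 + T
U(Q, r) = 7 (U(Q, r) = 5 + 2 = 7)
l(c, G) = √(7 + c)
l(E(-9), q(L(5, 2), -12)) + 435314 = √(7 + (-5 - 9)) + 435314 = √(7 - 14) + 435314 = √(-7) + 435314 = I*√7 + 435314 = 435314 + I*√7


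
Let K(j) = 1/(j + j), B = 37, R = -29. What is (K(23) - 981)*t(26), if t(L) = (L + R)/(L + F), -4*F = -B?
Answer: 90250/1081 ≈ 83.488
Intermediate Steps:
F = 37/4 (F = -(-1)*37/4 = -¼*(-37) = 37/4 ≈ 9.2500)
t(L) = (-29 + L)/(37/4 + L) (t(L) = (L - 29)/(L + 37/4) = (-29 + L)/(37/4 + L))
K(j) = 1/(2*j)
(K(23) - 981)*t(26) = ((½)/23 - 981)*(4*(-29 + 26)/(37 + 4*26)) = ((½)*(1/23) - 981)*(4*(-3)/(37 + 104)) = (1/46 - 981)*(4*(-3)/141) = -90250*(-3)/(23*141) = -45125/46*(-4/47) = 90250/1081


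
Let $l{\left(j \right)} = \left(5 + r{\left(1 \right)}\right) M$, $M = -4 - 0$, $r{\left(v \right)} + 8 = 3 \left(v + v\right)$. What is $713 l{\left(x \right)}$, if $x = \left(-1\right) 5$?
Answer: $-8556$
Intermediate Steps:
$x = -5$
$r{\left(v \right)} = -8 + 6 v$ ($r{\left(v \right)} = -8 + 3 \left(v + v\right) = -8 + 3 \cdot 2 v = -8 + 6 v$)
$M = -4$ ($M = -4 + 0 = -4$)
$l{\left(j \right)} = -12$ ($l{\left(j \right)} = \left(5 + \left(-8 + 6 \cdot 1\right)\right) \left(-4\right) = \left(5 + \left(-8 + 6\right)\right) \left(-4\right) = \left(5 - 2\right) \left(-4\right) = 3 \left(-4\right) = -12$)
$713 l{\left(x \right)} = 713 \left(-12\right) = -8556$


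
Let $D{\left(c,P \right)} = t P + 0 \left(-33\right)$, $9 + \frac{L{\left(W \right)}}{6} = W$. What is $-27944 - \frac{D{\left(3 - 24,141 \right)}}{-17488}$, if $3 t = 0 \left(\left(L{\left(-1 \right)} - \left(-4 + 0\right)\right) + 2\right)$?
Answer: $-27944$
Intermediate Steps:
$L{\left(W \right)} = -54 + 6 W$
$t = 0$ ($t = \frac{0 \left(\left(\left(-54 + 6 \left(-1\right)\right) - \left(-4 + 0\right)\right) + 2\right)}{3} = \frac{0 \left(\left(\left(-54 - 6\right) - -4\right) + 2\right)}{3} = \frac{0 \left(\left(-60 + 4\right) + 2\right)}{3} = \frac{0 \left(-56 + 2\right)}{3} = \frac{0 \left(-54\right)}{3} = \frac{1}{3} \cdot 0 = 0$)
$D{\left(c,P \right)} = 0$ ($D{\left(c,P \right)} = 0 P + 0 \left(-33\right) = 0 + 0 = 0$)
$-27944 - \frac{D{\left(3 - 24,141 \right)}}{-17488} = -27944 - \frac{0}{-17488} = -27944 - 0 \left(- \frac{1}{17488}\right) = -27944 - 0 = -27944 + 0 = -27944$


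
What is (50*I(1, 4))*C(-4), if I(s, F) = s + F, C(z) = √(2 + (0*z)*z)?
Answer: 250*√2 ≈ 353.55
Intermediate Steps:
C(z) = √2 (C(z) = √(2 + 0*z) = √(2 + 0) = √2)
I(s, F) = F + s
(50*I(1, 4))*C(-4) = (50*(4 + 1))*√2 = (50*5)*√2 = 250*√2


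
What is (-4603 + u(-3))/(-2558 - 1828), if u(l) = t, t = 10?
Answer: 1531/1462 ≈ 1.0472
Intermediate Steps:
u(l) = 10
(-4603 + u(-3))/(-2558 - 1828) = (-4603 + 10)/(-2558 - 1828) = -4593/(-4386) = -4593*(-1/4386) = 1531/1462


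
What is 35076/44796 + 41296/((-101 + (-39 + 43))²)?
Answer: 181660475/35123797 ≈ 5.1720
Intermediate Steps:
35076/44796 + 41296/((-101 + (-39 + 43))²) = 35076*(1/44796) + 41296/((-101 + 4)²) = 2923/3733 + 41296/((-97)²) = 2923/3733 + 41296/9409 = 181660475/35123797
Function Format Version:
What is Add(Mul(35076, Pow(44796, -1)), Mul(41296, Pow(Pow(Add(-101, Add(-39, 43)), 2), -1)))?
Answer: Rational(181660475, 35123797) ≈ 5.1720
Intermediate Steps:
Add(Mul(35076, Pow(44796, -1)), Mul(41296, Pow(Pow(Add(-101, Add(-39, 43)), 2), -1))) = Add(Mul(35076, Rational(1, 44796)), Mul(41296, Pow(Pow(Add(-101, 4), 2), -1))) = Add(Rational(2923, 3733), Mul(41296, Pow(Pow(-97, 2), -1))) = Add(Rational(2923, 3733), Mul(41296, Pow(9409, -1))) = Add(Rational(2923, 3733), Mul(41296, Rational(1, 9409))) = Add(Rational(2923, 3733), Rational(41296, 9409)) = Rational(181660475, 35123797)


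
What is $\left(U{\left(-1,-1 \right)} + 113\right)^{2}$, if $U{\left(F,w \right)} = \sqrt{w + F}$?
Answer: $\left(113 + i \sqrt{2}\right)^{2} \approx 12767.0 + 319.61 i$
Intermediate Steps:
$U{\left(F,w \right)} = \sqrt{F + w}$
$\left(U{\left(-1,-1 \right)} + 113\right)^{2} = \left(\sqrt{-1 - 1} + 113\right)^{2} = \left(\sqrt{-2} + 113\right)^{2} = \left(i \sqrt{2} + 113\right)^{2} = \left(113 + i \sqrt{2}\right)^{2}$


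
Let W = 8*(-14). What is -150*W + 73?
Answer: 16873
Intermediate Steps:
W = -112
-150*W + 73 = -150*(-112) + 73 = 16800 + 73 = 16873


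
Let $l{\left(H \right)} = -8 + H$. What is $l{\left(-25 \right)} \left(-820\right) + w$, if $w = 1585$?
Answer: $28645$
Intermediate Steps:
$l{\left(-25 \right)} \left(-820\right) + w = \left(-8 - 25\right) \left(-820\right) + 1585 = \left(-33\right) \left(-820\right) + 1585 = 27060 + 1585 = 28645$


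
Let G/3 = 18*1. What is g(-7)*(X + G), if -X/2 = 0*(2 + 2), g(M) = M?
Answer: -378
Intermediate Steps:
G = 54 (G = 3*(18*1) = 3*18 = 54)
X = 0 (X = -0*(2 + 2) = -0*4 = -2*0 = 0)
g(-7)*(X + G) = -7*(0 + 54) = -7*54 = -378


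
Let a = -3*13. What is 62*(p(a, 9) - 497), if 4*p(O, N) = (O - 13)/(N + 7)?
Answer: -246915/8 ≈ -30864.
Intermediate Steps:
a = -39
p(O, N) = (-13 + O)/(4*(7 + N)) (p(O, N) = ((O - 13)/(N + 7))/4 = ((-13 + O)/(7 + N))/4 = (-13 + O)/(4*(7 + N)))
62*(p(a, 9) - 497) = 62*((-13 - 39)/(4*(7 + 9)) - 497) = 62*((¼)*(-52)/16 - 497) = 62*((¼)*(1/16)*(-52) - 497) = 62*(-13/16 - 497) = 62*(-7965/16) = -246915/8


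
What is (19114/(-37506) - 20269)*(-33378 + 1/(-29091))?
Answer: 19425819802390394/28712817 ≈ 6.7656e+8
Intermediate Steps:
(19114/(-37506) - 20269)*(-33378 + 1/(-29091)) = (19114*(-1/37506) - 20269)*(-33378 - 1/29091) = (-503/987 - 20269)*(-970999399/29091) = -20006006/987*(-970999399/29091) = 19425819802390394/28712817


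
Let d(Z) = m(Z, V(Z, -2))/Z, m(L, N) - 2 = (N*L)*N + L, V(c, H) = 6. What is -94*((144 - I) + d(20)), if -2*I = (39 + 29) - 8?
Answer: -99217/5 ≈ -19843.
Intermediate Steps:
m(L, N) = 2 + L + L*N² (m(L, N) = 2 + ((N*L)*N + L) = 2 + ((L*N)*N + L) = 2 + (L*N² + L) = 2 + (L + L*N²) = 2 + L + L*N²)
d(Z) = (2 + 37*Z)/Z (d(Z) = (2 + Z + Z*6²)/Z = (2 + Z + Z*36)/Z = (2 + Z + 36*Z)/Z = (2 + 37*Z)/Z)
I = -30 (I = -((39 + 29) - 8)/2 = -(68 - 8)/2 = -½*60 = -30)
-94*((144 - I) + d(20)) = -94*((144 - 1*(-30)) + (37 + 2/20)) = -94*((144 + 30) + (37 + 2*(1/20))) = -94*(174 + (37 + ⅒)) = -94*(174 + 371/10) = -94*2111/10 = -99217/5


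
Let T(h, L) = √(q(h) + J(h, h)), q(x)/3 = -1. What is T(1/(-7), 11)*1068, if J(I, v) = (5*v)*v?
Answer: 1068*I*√142/7 ≈ 1818.1*I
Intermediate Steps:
J(I, v) = 5*v²
q(x) = -3 (q(x) = 3*(-1) = -3)
T(h, L) = √(-3 + 5*h²)
T(1/(-7), 11)*1068 = √(-3 + 5*(1/(-7))²)*1068 = √(-3 + 5*(-⅐)²)*1068 = √(-3 + 5*(1/49))*1068 = √(-3 + 5/49)*1068 = √(-142/49)*1068 = (I*√142/7)*1068 = 1068*I*√142/7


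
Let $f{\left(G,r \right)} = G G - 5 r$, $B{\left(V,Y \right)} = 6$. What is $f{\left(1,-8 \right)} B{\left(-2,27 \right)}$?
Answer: $246$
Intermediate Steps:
$f{\left(G,r \right)} = G^{2} - 5 r$
$f{\left(1,-8 \right)} B{\left(-2,27 \right)} = \left(1^{2} - -40\right) 6 = \left(1 + 40\right) 6 = 41 \cdot 6 = 246$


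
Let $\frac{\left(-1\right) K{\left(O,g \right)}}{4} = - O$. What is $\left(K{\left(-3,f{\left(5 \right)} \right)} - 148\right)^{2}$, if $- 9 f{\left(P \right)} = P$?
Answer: $25600$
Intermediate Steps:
$f{\left(P \right)} = - \frac{P}{9}$
$K{\left(O,g \right)} = 4 O$ ($K{\left(O,g \right)} = - 4 \left(- O\right) = 4 O$)
$\left(K{\left(-3,f{\left(5 \right)} \right)} - 148\right)^{2} = \left(4 \left(-3\right) - 148\right)^{2} = \left(-12 - 148\right)^{2} = \left(-160\right)^{2} = 25600$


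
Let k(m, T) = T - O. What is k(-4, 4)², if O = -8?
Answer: 144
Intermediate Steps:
k(m, T) = 8 + T (k(m, T) = T - 1*(-8) = T + 8 = 8 + T)
k(-4, 4)² = (8 + 4)² = 12² = 144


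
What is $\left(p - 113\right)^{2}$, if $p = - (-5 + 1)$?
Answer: $11881$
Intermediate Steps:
$p = 4$ ($p = \left(-1\right) \left(-4\right) = 4$)
$\left(p - 113\right)^{2} = \left(4 - 113\right)^{2} = \left(-109\right)^{2} = 11881$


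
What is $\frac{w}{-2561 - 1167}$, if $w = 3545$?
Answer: $- \frac{3545}{3728} \approx -0.95091$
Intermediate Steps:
$\frac{w}{-2561 - 1167} = \frac{3545}{-2561 - 1167} = \frac{3545}{-3728} = 3545 \left(- \frac{1}{3728}\right) = - \frac{3545}{3728}$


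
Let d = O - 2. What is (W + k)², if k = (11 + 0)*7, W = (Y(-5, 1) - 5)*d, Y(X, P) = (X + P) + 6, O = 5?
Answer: 4624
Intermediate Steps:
d = 3 (d = 5 - 2 = 3)
Y(X, P) = 6 + P + X (Y(X, P) = (P + X) + 6 = 6 + P + X)
W = -9 (W = ((6 + 1 - 5) - 5)*3 = (2 - 5)*3 = -3*3 = -9)
k = 77 (k = 11*7 = 77)
(W + k)² = (-9 + 77)² = 68² = 4624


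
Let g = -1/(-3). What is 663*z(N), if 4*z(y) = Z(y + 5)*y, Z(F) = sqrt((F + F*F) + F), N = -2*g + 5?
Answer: 2873*sqrt(238)/6 ≈ 7387.1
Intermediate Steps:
g = 1/3 (g = -1*(-1/3) = 1/3 ≈ 0.33333)
N = 13/3 (N = -2*1/3 + 5 = -2/3 + 5 = 13/3 ≈ 4.3333)
Z(F) = sqrt(F**2 + 2*F) (Z(F) = sqrt((F + F**2) + F) = sqrt(F**2 + 2*F))
z(y) = y*sqrt((5 + y)*(7 + y))/4 (z(y) = (sqrt((y + 5)*(2 + (y + 5)))*y)/4 = (sqrt((5 + y)*(2 + (5 + y)))*y)/4 = (sqrt((5 + y)*(7 + y))*y)/4 = (y*sqrt((5 + y)*(7 + y)))/4 = y*sqrt((5 + y)*(7 + y))/4)
663*z(N) = 663*((1/4)*(13/3)*sqrt((5 + 13/3)*(7 + 13/3))) = 663*((1/4)*(13/3)*sqrt((28/3)*(34/3))) = 663*((1/4)*(13/3)*sqrt(952/9)) = 663*((1/4)*(13/3)*(2*sqrt(238)/3)) = 663*(13*sqrt(238)/18) = 2873*sqrt(238)/6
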